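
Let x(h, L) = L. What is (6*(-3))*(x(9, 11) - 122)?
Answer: 1998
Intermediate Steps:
(6*(-3))*(x(9, 11) - 122) = (6*(-3))*(11 - 122) = -18*(-111) = 1998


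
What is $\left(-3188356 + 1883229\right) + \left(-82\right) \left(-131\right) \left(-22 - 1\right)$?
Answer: $-1552193$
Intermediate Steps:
$\left(-3188356 + 1883229\right) + \left(-82\right) \left(-131\right) \left(-22 - 1\right) = -1305127 + 10742 \left(-22 - 1\right) = -1305127 + 10742 \left(-23\right) = -1305127 - 247066 = -1552193$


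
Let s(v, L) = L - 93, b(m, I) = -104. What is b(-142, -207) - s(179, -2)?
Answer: -9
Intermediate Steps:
s(v, L) = -93 + L
b(-142, -207) - s(179, -2) = -104 - (-93 - 2) = -104 - 1*(-95) = -104 + 95 = -9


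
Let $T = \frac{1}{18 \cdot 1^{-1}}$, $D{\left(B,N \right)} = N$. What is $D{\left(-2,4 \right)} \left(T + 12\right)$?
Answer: $\frac{434}{9} \approx 48.222$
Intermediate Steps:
$T = \frac{1}{18}$ ($T = \frac{1}{18 \cdot 1} = \frac{1}{18} \approx 0.055556$)
$D{\left(-2,4 \right)} \left(T + 12\right) = 4 \left(\frac{1}{18} + 12\right) = 4 \cdot \frac{217}{18} = \frac{434}{9}$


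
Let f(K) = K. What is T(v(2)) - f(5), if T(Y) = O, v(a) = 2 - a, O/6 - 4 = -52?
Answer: -293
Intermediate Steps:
O = -288 (O = 24 + 6*(-52) = 24 - 312 = -288)
T(Y) = -288
T(v(2)) - f(5) = -288 - 1*5 = -288 - 5 = -293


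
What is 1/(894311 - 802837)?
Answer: 1/91474 ≈ 1.0932e-5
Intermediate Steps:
1/(894311 - 802837) = 1/91474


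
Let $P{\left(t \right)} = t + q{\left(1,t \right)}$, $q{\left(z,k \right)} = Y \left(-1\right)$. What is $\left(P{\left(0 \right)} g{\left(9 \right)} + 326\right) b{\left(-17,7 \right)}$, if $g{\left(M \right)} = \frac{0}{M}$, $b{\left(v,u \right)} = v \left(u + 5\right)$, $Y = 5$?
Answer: $-66504$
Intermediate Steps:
$q{\left(z,k \right)} = -5$ ($q{\left(z,k \right)} = 5 \left(-1\right) = -5$)
$b{\left(v,u \right)} = v \left(5 + u\right)$
$g{\left(M \right)} = 0$
$P{\left(t \right)} = -5 + t$ ($P{\left(t \right)} = t - 5 = -5 + t$)
$\left(P{\left(0 \right)} g{\left(9 \right)} + 326\right) b{\left(-17,7 \right)} = \left(\left(-5 + 0\right) 0 + 326\right) \left(- 17 \left(5 + 7\right)\right) = \left(\left(-5\right) 0 + 326\right) \left(\left(-17\right) 12\right) = \left(0 + 326\right) \left(-204\right) = 326 \left(-204\right) = -66504$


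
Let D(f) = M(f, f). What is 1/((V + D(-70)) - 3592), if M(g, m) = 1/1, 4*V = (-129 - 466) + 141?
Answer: -2/7409 ≈ -0.00026994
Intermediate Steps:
V = -227/2 (V = ((-129 - 466) + 141)/4 = (-595 + 141)/4 = (¼)*(-454) = -227/2 ≈ -113.50)
M(g, m) = 1
D(f) = 1
1/((V + D(-70)) - 3592) = 1/((-227/2 + 1) - 3592) = 1/(-225/2 - 3592) = 1/(-7409/2) = -2/7409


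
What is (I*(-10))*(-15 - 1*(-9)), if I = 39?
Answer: 2340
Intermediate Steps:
(I*(-10))*(-15 - 1*(-9)) = (39*(-10))*(-15 - 1*(-9)) = -390*(-15 + 9) = -390*(-6) = 2340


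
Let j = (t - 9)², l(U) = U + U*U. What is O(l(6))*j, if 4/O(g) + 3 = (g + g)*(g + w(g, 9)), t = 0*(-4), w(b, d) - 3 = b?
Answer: 108/2435 ≈ 0.044353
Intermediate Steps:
w(b, d) = 3 + b
t = 0
l(U) = U + U²
O(g) = 4/(-3 + 2*g*(3 + 2*g)) (O(g) = 4/(-3 + (g + g)*(g + (3 + g))) = 4/(-3 + (2*g)*(3 + 2*g)) = 4/(-3 + 2*g*(3 + 2*g)))
j = 81 (j = (0 - 9)² = (-9)² = 81)
O(l(6))*j = (4/(-3 + 4*(6*(1 + 6))² + 6*(6*(1 + 6))))*81 = (4/(-3 + 4*(6*7)² + 6*(6*7)))*81 = (4/(-3 + 4*42² + 6*42))*81 = (4/(-3 + 4*1764 + 252))*81 = (4/(-3 + 7056 + 252))*81 = (4/7305)*81 = 108/2435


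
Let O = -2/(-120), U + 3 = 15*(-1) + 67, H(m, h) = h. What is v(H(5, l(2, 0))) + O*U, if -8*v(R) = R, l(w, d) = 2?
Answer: 17/30 ≈ 0.56667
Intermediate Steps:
U = 49 (U = -3 + (15*(-1) + 67) = -3 + (-15 + 67) = -3 + 52 = 49)
v(R) = -R/8
O = 1/60 (O = -2*(-1/120) = 1/60 ≈ 0.016667)
v(H(5, l(2, 0))) + O*U = -1/8*2 + (1/60)*49 = -1/4 + 49/60 = 17/30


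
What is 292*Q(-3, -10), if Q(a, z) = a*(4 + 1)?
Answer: -4380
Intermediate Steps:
Q(a, z) = 5*a (Q(a, z) = a*5 = 5*a)
292*Q(-3, -10) = 292*(5*(-3)) = 292*(-15) = -4380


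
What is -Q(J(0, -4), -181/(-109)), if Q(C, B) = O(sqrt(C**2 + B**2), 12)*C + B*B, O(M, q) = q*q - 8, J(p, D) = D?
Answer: 6430503/11881 ≈ 541.24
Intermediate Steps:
O(M, q) = -8 + q**2 (O(M, q) = q**2 - 8 = -8 + q**2)
Q(C, B) = B**2 + 136*C (Q(C, B) = (-8 + 12**2)*C + B*B = (-8 + 144)*C + B**2 = 136*C + B**2 = B**2 + 136*C)
-Q(J(0, -4), -181/(-109)) = -((-181/(-109))**2 + 136*(-4)) = -((-181*(-1/109))**2 - 544) = -((181/109)**2 - 544) = -(32761/11881 - 544) = -1*(-6430503/11881) = 6430503/11881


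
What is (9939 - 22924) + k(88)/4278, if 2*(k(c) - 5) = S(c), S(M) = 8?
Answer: -18516607/1426 ≈ -12985.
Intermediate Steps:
k(c) = 9 (k(c) = 5 + (½)*8 = 5 + 4 = 9)
(9939 - 22924) + k(88)/4278 = (9939 - 22924) + 9/4278 = -12985 + 9*(1/4278) = -12985 + 3/1426 = -18516607/1426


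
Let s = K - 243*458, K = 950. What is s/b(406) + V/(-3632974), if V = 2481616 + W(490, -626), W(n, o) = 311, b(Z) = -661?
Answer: 399236329309/2401395814 ≈ 166.25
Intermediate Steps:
s = -110344 (s = 950 - 243*458 = 950 - 111294 = -110344)
V = 2481927 (V = 2481616 + 311 = 2481927)
s/b(406) + V/(-3632974) = -110344/(-661) + 2481927/(-3632974) = -110344*(-1/661) + 2481927*(-1/3632974) = 110344/661 - 2481927/3632974 = 399236329309/2401395814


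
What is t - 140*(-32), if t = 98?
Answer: 4578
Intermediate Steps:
t - 140*(-32) = 98 - 140*(-32) = 98 + 4480 = 4578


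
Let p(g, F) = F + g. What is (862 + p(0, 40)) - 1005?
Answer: -103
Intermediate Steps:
(862 + p(0, 40)) - 1005 = (862 + (40 + 0)) - 1005 = (862 + 40) - 1005 = 902 - 1005 = -103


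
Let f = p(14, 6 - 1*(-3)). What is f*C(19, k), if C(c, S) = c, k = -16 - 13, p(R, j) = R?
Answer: 266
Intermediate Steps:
k = -29
f = 14
f*C(19, k) = 14*19 = 266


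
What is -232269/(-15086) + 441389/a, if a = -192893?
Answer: 38144269763/2909983798 ≈ 13.108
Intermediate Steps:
-232269/(-15086) + 441389/a = -232269/(-15086) + 441389/(-192893) = -232269*(-1/15086) + 441389*(-1/192893) = 232269/15086 - 441389/192893 = 38144269763/2909983798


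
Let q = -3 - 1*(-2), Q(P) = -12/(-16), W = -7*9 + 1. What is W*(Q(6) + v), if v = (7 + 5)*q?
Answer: 1395/2 ≈ 697.50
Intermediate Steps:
W = -62 (W = -63 + 1 = -62)
Q(P) = ¾ (Q(P) = -12*(-1/16) = ¾)
q = -1 (q = -3 + 2 = -1)
v = -12 (v = (7 + 5)*(-1) = 12*(-1) = -12)
W*(Q(6) + v) = -62*(¾ - 12) = -62*(-45/4) = 1395/2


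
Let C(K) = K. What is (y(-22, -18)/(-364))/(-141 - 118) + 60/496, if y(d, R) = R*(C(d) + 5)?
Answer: 363021/2922556 ≈ 0.12421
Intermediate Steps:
y(d, R) = R*(5 + d) (y(d, R) = R*(d + 5) = R*(5 + d))
(y(-22, -18)/(-364))/(-141 - 118) + 60/496 = (-18*(5 - 22)/(-364))/(-141 - 118) + 60/496 = (-18*(-17)*(-1/364))/(-259) + 60*(1/496) = (306*(-1/364))*(-1/259) + 15/124 = -153/182*(-1/259) + 15/124 = 153/47138 + 15/124 = 363021/2922556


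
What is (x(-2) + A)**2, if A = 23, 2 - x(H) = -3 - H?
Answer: 676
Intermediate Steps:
x(H) = 5 + H (x(H) = 2 - (-3 - H) = 2 + (3 + H) = 5 + H)
(x(-2) + A)**2 = ((5 - 2) + 23)**2 = (3 + 23)**2 = 26**2 = 676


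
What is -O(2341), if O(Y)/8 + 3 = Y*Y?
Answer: -43842224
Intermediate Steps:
O(Y) = -24 + 8*Y² (O(Y) = -24 + 8*(Y*Y) = -24 + 8*Y²)
-O(2341) = -(-24 + 8*2341²) = -(-24 + 8*5480281) = -(-24 + 43842248) = -1*43842224 = -43842224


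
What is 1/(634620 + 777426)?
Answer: 1/1412046 ≈ 7.0819e-7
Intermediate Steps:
1/(634620 + 777426) = 1/1412046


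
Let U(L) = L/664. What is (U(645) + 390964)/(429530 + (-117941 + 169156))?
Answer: 259600741/319214680 ≈ 0.81325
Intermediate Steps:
U(L) = L/664 (U(L) = L*(1/664) = L/664)
(U(645) + 390964)/(429530 + (-117941 + 169156)) = ((1/664)*645 + 390964)/(429530 + (-117941 + 169156)) = (645/664 + 390964)/(429530 + 51215) = (259600741/664)/480745 = (259600741/664)*(1/480745) = 259600741/319214680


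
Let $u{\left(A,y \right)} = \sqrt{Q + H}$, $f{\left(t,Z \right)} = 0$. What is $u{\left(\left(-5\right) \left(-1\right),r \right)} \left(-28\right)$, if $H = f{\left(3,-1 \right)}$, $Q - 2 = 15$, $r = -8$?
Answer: $- 28 \sqrt{17} \approx -115.45$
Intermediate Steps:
$Q = 17$ ($Q = 2 + 15 = 17$)
$H = 0$
$u{\left(A,y \right)} = \sqrt{17}$ ($u{\left(A,y \right)} = \sqrt{17 + 0} = \sqrt{17}$)
$u{\left(\left(-5\right) \left(-1\right),r \right)} \left(-28\right) = \sqrt{17} \left(-28\right) = - 28 \sqrt{17}$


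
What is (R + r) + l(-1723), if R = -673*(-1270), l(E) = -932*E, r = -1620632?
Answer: 839914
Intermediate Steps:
R = 854710
(R + r) + l(-1723) = (854710 - 1620632) - 932*(-1723) = -765922 + 1605836 = 839914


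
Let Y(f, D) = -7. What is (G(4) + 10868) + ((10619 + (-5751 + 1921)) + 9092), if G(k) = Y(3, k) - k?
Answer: 26738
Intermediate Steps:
G(k) = -7 - k
(G(4) + 10868) + ((10619 + (-5751 + 1921)) + 9092) = ((-7 - 1*4) + 10868) + ((10619 + (-5751 + 1921)) + 9092) = ((-7 - 4) + 10868) + ((10619 - 3830) + 9092) = (-11 + 10868) + (6789 + 9092) = 10857 + 15881 = 26738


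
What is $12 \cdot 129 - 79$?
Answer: $1469$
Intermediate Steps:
$12 \cdot 129 - 79 = 1548 - 79 = 1469$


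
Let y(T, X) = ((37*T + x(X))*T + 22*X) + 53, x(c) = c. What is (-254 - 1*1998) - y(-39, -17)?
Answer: -58871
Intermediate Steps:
y(T, X) = 53 + 22*X + T*(X + 37*T) (y(T, X) = ((37*T + X)*T + 22*X) + 53 = ((X + 37*T)*T + 22*X) + 53 = (T*(X + 37*T) + 22*X) + 53 = (22*X + T*(X + 37*T)) + 53 = 53 + 22*X + T*(X + 37*T))
(-254 - 1*1998) - y(-39, -17) = (-254 - 1*1998) - (53 + 22*(-17) + 37*(-39)² - 39*(-17)) = (-254 - 1998) - (53 - 374 + 37*1521 + 663) = -2252 - (53 - 374 + 56277 + 663) = -2252 - 1*56619 = -2252 - 56619 = -58871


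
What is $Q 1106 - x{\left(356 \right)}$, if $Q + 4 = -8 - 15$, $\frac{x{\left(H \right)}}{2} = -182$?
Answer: $-29498$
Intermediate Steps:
$x{\left(H \right)} = -364$ ($x{\left(H \right)} = 2 \left(-182\right) = -364$)
$Q = -27$ ($Q = -4 - 23 = -27$)
$Q 1106 - x{\left(356 \right)} = \left(-27\right) 1106 - -364 = -29862 + 364 = -29498$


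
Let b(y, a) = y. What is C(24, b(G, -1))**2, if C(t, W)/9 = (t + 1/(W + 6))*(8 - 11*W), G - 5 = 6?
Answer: 173016898209/289 ≈ 5.9867e+8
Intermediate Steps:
G = 11 (G = 5 + 6 = 11)
C(t, W) = 9*(8 - 11*W)*(t + 1/(6 + W)) (C(t, W) = 9*((t + 1/(W + 6))*(8 - 11*W)) = 9*((t + 1/(6 + W))*(8 - 11*W)) = 9*((8 - 11*W)*(t + 1/(6 + W))) = 9*(8 - 11*W)*(t + 1/(6 + W)))
C(24, b(G, -1))**2 = (9*(8 - 11*11 + 48*24 - 58*11*24 - 11*24*11**2)/(6 + 11))**2 = (9*(8 - 121 + 1152 - 15312 - 11*24*121)/17)**2 = (9*(1/17)*(8 - 121 + 1152 - 15312 - 31944))**2 = (9*(1/17)*(-46217))**2 = (-415953/17)**2 = 173016898209/289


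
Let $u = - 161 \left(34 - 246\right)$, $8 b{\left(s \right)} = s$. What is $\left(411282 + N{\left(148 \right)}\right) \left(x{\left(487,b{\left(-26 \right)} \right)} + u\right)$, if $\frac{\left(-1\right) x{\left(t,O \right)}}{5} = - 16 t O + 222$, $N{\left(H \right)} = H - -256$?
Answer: $-38532986228$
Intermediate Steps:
$b{\left(s \right)} = \frac{s}{8}$
$N{\left(H \right)} = 256 + H$ ($N{\left(H \right)} = H + 256 = 256 + H$)
$x{\left(t,O \right)} = -1110 + 80 O t$ ($x{\left(t,O \right)} = - 5 \left(- 16 t O + 222\right) = - 5 \left(- 16 O t + 222\right) = - 5 \left(222 - 16 O t\right) = -1110 + 80 O t$)
$u = 34132$ ($u = \left(-161\right) \left(-212\right) = 34132$)
$\left(411282 + N{\left(148 \right)}\right) \left(x{\left(487,b{\left(-26 \right)} \right)} + u\right) = \left(411282 + \left(256 + 148\right)\right) \left(\left(-1110 + 80 \cdot \frac{1}{8} \left(-26\right) 487\right) + 34132\right) = \left(411282 + 404\right) \left(\left(-1110 + 80 \left(- \frac{13}{4}\right) 487\right) + 34132\right) = 411686 \left(\left(-1110 - 126620\right) + 34132\right) = 411686 \left(-127730 + 34132\right) = 411686 \left(-93598\right) = -38532986228$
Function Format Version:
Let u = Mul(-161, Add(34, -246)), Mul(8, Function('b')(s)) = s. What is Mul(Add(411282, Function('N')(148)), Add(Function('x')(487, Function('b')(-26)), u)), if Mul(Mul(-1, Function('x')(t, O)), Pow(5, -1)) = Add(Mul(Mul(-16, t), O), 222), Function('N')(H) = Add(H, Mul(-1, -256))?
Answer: -38532986228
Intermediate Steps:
Function('b')(s) = Mul(Rational(1, 8), s)
Function('N')(H) = Add(256, H) (Function('N')(H) = Add(H, 256) = Add(256, H))
Function('x')(t, O) = Add(-1110, Mul(80, O, t)) (Function('x')(t, O) = Mul(-5, Add(Mul(Mul(-16, t), O), 222)) = Mul(-5, Add(Mul(-16, O, t), 222)) = Mul(-5, Add(222, Mul(-16, O, t))) = Add(-1110, Mul(80, O, t)))
u = 34132 (u = Mul(-161, -212) = 34132)
Mul(Add(411282, Function('N')(148)), Add(Function('x')(487, Function('b')(-26)), u)) = Mul(Add(411282, Add(256, 148)), Add(Add(-1110, Mul(80, Mul(Rational(1, 8), -26), 487)), 34132)) = Mul(Add(411282, 404), Add(Add(-1110, Mul(80, Rational(-13, 4), 487)), 34132)) = Mul(411686, Add(Add(-1110, -126620), 34132)) = Mul(411686, Add(-127730, 34132)) = Mul(411686, -93598) = -38532986228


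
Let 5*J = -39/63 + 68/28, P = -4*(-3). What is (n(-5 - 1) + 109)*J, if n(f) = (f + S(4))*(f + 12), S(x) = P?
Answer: 1102/21 ≈ 52.476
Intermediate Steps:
P = 12
S(x) = 12
n(f) = (12 + f)² (n(f) = (f + 12)*(f + 12) = (12 + f)*(12 + f) = (12 + f)²)
J = 38/105 (J = (-39/63 + 68/28)/5 = (-39*1/63 + 68*(1/28))/5 = (-13/21 + 17/7)/5 = (⅕)*(38/21) = 38/105 ≈ 0.36190)
(n(-5 - 1) + 109)*J = ((144 + (-5 - 1)² + 24*(-5 - 1)) + 109)*(38/105) = ((144 + (-6)² + 24*(-6)) + 109)*(38/105) = ((144 + 36 - 144) + 109)*(38/105) = (36 + 109)*(38/105) = 145*(38/105) = 1102/21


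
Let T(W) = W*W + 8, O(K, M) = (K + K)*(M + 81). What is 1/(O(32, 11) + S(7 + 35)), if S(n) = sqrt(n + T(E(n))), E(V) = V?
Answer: 2944/17333365 - sqrt(1814)/34666730 ≈ 0.00016862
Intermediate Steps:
O(K, M) = 2*K*(81 + M) (O(K, M) = (2*K)*(81 + M) = 2*K*(81 + M))
T(W) = 8 + W**2 (T(W) = W**2 + 8 = 8 + W**2)
S(n) = sqrt(8 + n + n**2) (S(n) = sqrt(n + (8 + n**2)) = sqrt(8 + n + n**2))
1/(O(32, 11) + S(7 + 35)) = 1/(2*32*(81 + 11) + sqrt(8 + (7 + 35) + (7 + 35)**2)) = 1/(2*32*92 + sqrt(8 + 42 + 42**2)) = 1/(5888 + sqrt(8 + 42 + 1764)) = 1/(5888 + sqrt(1814))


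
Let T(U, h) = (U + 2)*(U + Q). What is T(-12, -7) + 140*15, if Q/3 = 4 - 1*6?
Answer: 2280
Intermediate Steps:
Q = -6 (Q = 3*(4 - 1*6) = 3*(4 - 6) = 3*(-2) = -6)
T(U, h) = (-6 + U)*(2 + U) (T(U, h) = (U + 2)*(U - 6) = (2 + U)*(-6 + U) = (-6 + U)*(2 + U))
T(-12, -7) + 140*15 = (-12 + (-12)² - 4*(-12)) + 140*15 = (-12 + 144 + 48) + 2100 = 180 + 2100 = 2280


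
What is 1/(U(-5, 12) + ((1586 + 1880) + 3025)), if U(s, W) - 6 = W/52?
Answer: 13/84464 ≈ 0.00015391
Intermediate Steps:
U(s, W) = 6 + W/52
1/(U(-5, 12) + ((1586 + 1880) + 3025)) = 1/((6 + (1/52)*12) + ((1586 + 1880) + 3025)) = 1/((6 + 3/13) + (3466 + 3025)) = 1/(81/13 + 6491) = 1/(84464/13) = 13/84464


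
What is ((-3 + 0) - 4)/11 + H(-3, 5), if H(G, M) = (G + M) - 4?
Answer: -29/11 ≈ -2.6364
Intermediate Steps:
H(G, M) = -4 + G + M
((-3 + 0) - 4)/11 + H(-3, 5) = ((-3 + 0) - 4)/11 + (-4 - 3 + 5) = (-3 - 4)*(1/11) - 2 = -7*1/11 - 2 = -7/11 - 2 = -29/11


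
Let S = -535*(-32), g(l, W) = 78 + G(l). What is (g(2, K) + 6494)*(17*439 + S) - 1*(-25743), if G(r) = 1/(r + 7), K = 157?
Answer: 1454291554/9 ≈ 1.6159e+8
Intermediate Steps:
G(r) = 1/(7 + r)
g(l, W) = 78 + 1/(7 + l)
S = 17120
(g(2, K) + 6494)*(17*439 + S) - 1*(-25743) = ((547 + 78*2)/(7 + 2) + 6494)*(17*439 + 17120) - 1*(-25743) = ((547 + 156)/9 + 6494)*(7463 + 17120) + 25743 = ((⅑)*703 + 6494)*24583 + 25743 = (703/9 + 6494)*24583 + 25743 = (59149/9)*24583 + 25743 = 1454059867/9 + 25743 = 1454291554/9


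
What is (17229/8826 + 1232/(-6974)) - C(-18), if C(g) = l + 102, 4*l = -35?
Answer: -170620953/1865228 ≈ -91.475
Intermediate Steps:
l = -35/4 (l = (¼)*(-35) = -35/4 ≈ -8.7500)
C(g) = 373/4 (C(g) = -35/4 + 102 = 373/4)
(17229/8826 + 1232/(-6974)) - C(-18) = (17229/8826 + 1232/(-6974)) - 1*373/4 = (17229*(1/8826) + 1232*(-1/6974)) - 373/4 = (5743/2942 - 56/317) - 373/4 = 1655779/932614 - 373/4 = -170620953/1865228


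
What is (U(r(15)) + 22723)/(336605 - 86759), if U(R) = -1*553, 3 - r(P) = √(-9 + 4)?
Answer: 3695/41641 ≈ 0.088735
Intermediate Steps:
r(P) = 3 - I*√5 (r(P) = 3 - √(-9 + 4) = 3 - √(-5) = 3 - I*√5)
U(R) = -553
(U(r(15)) + 22723)/(336605 - 86759) = (-553 + 22723)/(336605 - 86759) = 22170/249846 = 22170*(1/249846) = 3695/41641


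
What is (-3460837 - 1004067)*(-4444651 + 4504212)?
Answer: -265934147144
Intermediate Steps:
(-3460837 - 1004067)*(-4444651 + 4504212) = -4464904*59561 = -265934147144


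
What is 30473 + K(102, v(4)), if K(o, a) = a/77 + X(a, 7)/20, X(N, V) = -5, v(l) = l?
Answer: 9385623/308 ≈ 30473.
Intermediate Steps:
K(o, a) = -¼ + a/77 (K(o, a) = a/77 - 5/20 = a*(1/77) - 5*1/20 = a/77 - ¼ = -¼ + a/77)
30473 + K(102, v(4)) = 30473 + (-¼ + (1/77)*4) = 30473 + (-¼ + 4/77) = 30473 - 61/308 = 9385623/308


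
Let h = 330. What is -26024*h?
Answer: -8587920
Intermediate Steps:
-26024*h = -26024*330 = -8587920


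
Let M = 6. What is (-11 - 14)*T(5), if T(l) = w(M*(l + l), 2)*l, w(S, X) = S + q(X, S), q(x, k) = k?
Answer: -15000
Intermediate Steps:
w(S, X) = 2*S (w(S, X) = S + S = 2*S)
T(l) = 24*l² (T(l) = (2*(6*(l + l)))*l = (2*(6*(2*l)))*l = (2*(12*l))*l = (24*l)*l = 24*l²)
(-11 - 14)*T(5) = (-11 - 14)*(24*5²) = -600*25 = -25*600 = -15000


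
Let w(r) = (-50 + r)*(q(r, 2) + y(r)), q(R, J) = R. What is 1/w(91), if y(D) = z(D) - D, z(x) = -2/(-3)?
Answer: 3/82 ≈ 0.036585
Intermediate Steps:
z(x) = ⅔ (z(x) = -2*(-⅓) = ⅔)
y(D) = ⅔ - D
w(r) = -100/3 + 2*r/3 (w(r) = (-50 + r)*(r + (⅔ - r)) = (-50 + r)*(⅔) = -100/3 + 2*r/3)
1/w(91) = 1/(-100/3 + (⅔)*91) = 1/(-100/3 + 182/3) = 1/(82/3) = 3/82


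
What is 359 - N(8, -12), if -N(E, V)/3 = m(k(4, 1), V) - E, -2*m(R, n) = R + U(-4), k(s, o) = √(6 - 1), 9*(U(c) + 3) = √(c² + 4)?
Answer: 679/2 - 11*√5/6 ≈ 335.40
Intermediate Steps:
U(c) = -3 + √(4 + c²)/9 (U(c) = -3 + √(c² + 4)/9 = -3 + √(4 + c²)/9)
k(s, o) = √5
m(R, n) = 3/2 - R/2 - √5/9 (m(R, n) = -(R + (-3 + √(4 + (-4)²)/9))/2 = -(R + (-3 + √(4 + 16)/9))/2 = -(R + (-3 + √20/9))/2 = -(R + (-3 + (2*√5)/9))/2 = -(R + (-3 + 2*√5/9))/2 = -(-3 + R + 2*√5/9)/2 = 3/2 - R/2 - √5/9)
N(E, V) = -9/2 + 3*E + 11*√5/6 (N(E, V) = -3*((3/2 - √5/2 - √5/9) - E) = -3*((3/2 - 11*√5/18) - E) = -3*(3/2 - E - 11*√5/18) = -9/2 + 3*E + 11*√5/6)
359 - N(8, -12) = 359 - (-9/2 + 3*8 + 11*√5/6) = 359 - (-9/2 + 24 + 11*√5/6) = 359 - (39/2 + 11*√5/6) = 359 + (-39/2 - 11*√5/6) = 679/2 - 11*√5/6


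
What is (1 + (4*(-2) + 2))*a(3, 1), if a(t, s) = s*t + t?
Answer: -30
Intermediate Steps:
a(t, s) = t + s*t
(1 + (4*(-2) + 2))*a(3, 1) = (1 + (4*(-2) + 2))*(3*(1 + 1)) = (1 + (-8 + 2))*(3*2) = (1 - 6)*6 = -5*6 = -30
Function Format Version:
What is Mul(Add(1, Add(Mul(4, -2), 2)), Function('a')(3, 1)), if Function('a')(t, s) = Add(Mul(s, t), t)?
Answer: -30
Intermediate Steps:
Function('a')(t, s) = Add(t, Mul(s, t))
Mul(Add(1, Add(Mul(4, -2), 2)), Function('a')(3, 1)) = Mul(Add(1, Add(Mul(4, -2), 2)), Mul(3, Add(1, 1))) = Mul(Add(1, Add(-8, 2)), Mul(3, 2)) = Mul(Add(1, -6), 6) = Mul(-5, 6) = -30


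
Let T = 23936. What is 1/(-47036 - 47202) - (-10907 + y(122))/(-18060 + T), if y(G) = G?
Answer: 508175477/276871244 ≈ 1.8354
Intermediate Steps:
1/(-47036 - 47202) - (-10907 + y(122))/(-18060 + T) = 1/(-47036 - 47202) - (-10907 + 122)/(-18060 + 23936) = 1/(-94238) - (-10785)/5876 = -1/94238 - (-10785)/5876 = -1/94238 - 1*(-10785/5876) = -1/94238 + 10785/5876 = 508175477/276871244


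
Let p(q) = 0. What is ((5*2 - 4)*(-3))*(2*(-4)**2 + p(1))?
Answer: -576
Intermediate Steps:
((5*2 - 4)*(-3))*(2*(-4)**2 + p(1)) = ((5*2 - 4)*(-3))*(2*(-4)**2 + 0) = ((10 - 4)*(-3))*(2*16 + 0) = (6*(-3))*(32 + 0) = -18*32 = -576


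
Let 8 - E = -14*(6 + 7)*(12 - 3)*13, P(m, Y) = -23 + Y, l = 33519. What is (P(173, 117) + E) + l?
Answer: 54915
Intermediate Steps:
E = 21302 (E = 8 - (-14*(6 + 7)*(12 - 3))*13 = 8 - (-182*9)*13 = 8 - (-14*117)*13 = 8 - (-1638)*13 = 8 - 1*(-21294) = 8 + 21294 = 21302)
(P(173, 117) + E) + l = ((-23 + 117) + 21302) + 33519 = (94 + 21302) + 33519 = 21396 + 33519 = 54915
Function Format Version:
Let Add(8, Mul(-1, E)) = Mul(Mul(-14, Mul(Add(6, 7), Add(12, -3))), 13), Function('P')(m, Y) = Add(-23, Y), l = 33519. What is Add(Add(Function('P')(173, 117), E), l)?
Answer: 54915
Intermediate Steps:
E = 21302 (E = Add(8, Mul(-1, Mul(Mul(-14, Mul(Add(6, 7), Add(12, -3))), 13))) = Add(8, Mul(-1, Mul(Mul(-14, Mul(13, 9)), 13))) = Add(8, Mul(-1, Mul(Mul(-14, 117), 13))) = Add(8, Mul(-1, Mul(-1638, 13))) = Add(8, Mul(-1, -21294)) = Add(8, 21294) = 21302)
Add(Add(Function('P')(173, 117), E), l) = Add(Add(Add(-23, 117), 21302), 33519) = Add(Add(94, 21302), 33519) = Add(21396, 33519) = 54915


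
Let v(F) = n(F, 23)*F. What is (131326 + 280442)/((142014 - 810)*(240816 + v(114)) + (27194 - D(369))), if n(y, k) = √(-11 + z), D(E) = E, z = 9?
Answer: 14001845250512952/1156286767613415344593 - 6628334908608*I*√2/1156286767613415344593 ≈ 1.2109e-5 - 8.1069e-9*I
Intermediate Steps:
n(y, k) = I*√2 (n(y, k) = √(-11 + 9) = √(-2) = I*√2)
v(F) = I*F*√2 (v(F) = (I*√2)*F = I*F*√2)
(131326 + 280442)/((142014 - 810)*(240816 + v(114)) + (27194 - D(369))) = (131326 + 280442)/((142014 - 810)*(240816 + I*114*√2) + (27194 - 1*369)) = 411768/(141204*(240816 + 114*I*√2) + (27194 - 369)) = 411768/((34004182464 + 16097256*I*√2) + 26825) = 411768/(34004209289 + 16097256*I*√2)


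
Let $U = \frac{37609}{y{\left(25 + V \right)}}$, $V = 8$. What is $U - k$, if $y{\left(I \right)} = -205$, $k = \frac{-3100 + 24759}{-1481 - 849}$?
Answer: $- \frac{3327555}{19106} \approx -174.16$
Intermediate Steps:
$k = - \frac{21659}{2330}$ ($k = \frac{21659}{-2330} = 21659 \left(- \frac{1}{2330}\right) = - \frac{21659}{2330} \approx -9.2957$)
$U = - \frac{37609}{205}$ ($U = \frac{37609}{-205} = 37609 \left(- \frac{1}{205}\right) = - \frac{37609}{205} \approx -183.46$)
$U - k = - \frac{37609}{205} - - \frac{21659}{2330} = - \frac{37609}{205} + \frac{21659}{2330} = - \frac{3327555}{19106}$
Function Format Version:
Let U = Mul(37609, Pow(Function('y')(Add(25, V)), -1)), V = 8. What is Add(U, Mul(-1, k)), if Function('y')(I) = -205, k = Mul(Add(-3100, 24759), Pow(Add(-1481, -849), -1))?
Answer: Rational(-3327555, 19106) ≈ -174.16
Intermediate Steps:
k = Rational(-21659, 2330) (k = Mul(21659, Pow(-2330, -1)) = Mul(21659, Rational(-1, 2330)) = Rational(-21659, 2330) ≈ -9.2957)
U = Rational(-37609, 205) (U = Mul(37609, Pow(-205, -1)) = Mul(37609, Rational(-1, 205)) = Rational(-37609, 205) ≈ -183.46)
Add(U, Mul(-1, k)) = Add(Rational(-37609, 205), Mul(-1, Rational(-21659, 2330))) = Add(Rational(-37609, 205), Rational(21659, 2330)) = Rational(-3327555, 19106)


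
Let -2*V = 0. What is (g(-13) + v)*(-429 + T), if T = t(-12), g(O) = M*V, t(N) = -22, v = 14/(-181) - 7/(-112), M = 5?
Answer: 19393/2896 ≈ 6.6965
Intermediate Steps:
V = 0 (V = -1/2*0 = 0)
v = -43/2896 (v = 14*(-1/181) - 7*(-1/112) = -14/181 + 1/16 = -43/2896 ≈ -0.014848)
g(O) = 0 (g(O) = 5*0 = 0)
T = -22
(g(-13) + v)*(-429 + T) = (0 - 43/2896)*(-429 - 22) = -43/2896*(-451) = 19393/2896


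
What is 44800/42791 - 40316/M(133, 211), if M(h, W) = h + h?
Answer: -122374654/813029 ≈ -150.52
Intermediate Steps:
M(h, W) = 2*h
44800/42791 - 40316/M(133, 211) = 44800/42791 - 40316/(2*133) = 44800*(1/42791) - 40316/266 = 6400/6113 - 40316*1/266 = 6400/6113 - 20158/133 = -122374654/813029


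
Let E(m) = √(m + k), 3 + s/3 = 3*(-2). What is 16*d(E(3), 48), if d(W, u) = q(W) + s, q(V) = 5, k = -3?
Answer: -352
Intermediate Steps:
s = -27 (s = -9 + 3*(3*(-2)) = -9 + 3*(-6) = -9 - 18 = -27)
E(m) = √(-3 + m) (E(m) = √(m - 3) = √(-3 + m))
d(W, u) = -22 (d(W, u) = 5 - 27 = -22)
16*d(E(3), 48) = 16*(-22) = -352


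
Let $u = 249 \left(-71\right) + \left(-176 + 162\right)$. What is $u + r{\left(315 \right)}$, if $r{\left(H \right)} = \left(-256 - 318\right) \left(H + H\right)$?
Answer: $-379313$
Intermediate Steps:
$u = -17693$ ($u = -17679 - 14 = -17693$)
$r{\left(H \right)} = - 1148 H$ ($r{\left(H \right)} = - 574 \cdot 2 H = - 1148 H$)
$u + r{\left(315 \right)} = -17693 - 361620 = -379313$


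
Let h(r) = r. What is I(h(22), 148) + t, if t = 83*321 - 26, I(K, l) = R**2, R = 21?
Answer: 27058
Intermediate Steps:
I(K, l) = 441 (I(K, l) = 21**2 = 441)
t = 26617 (t = 26643 - 26 = 26617)
I(h(22), 148) + t = 441 + 26617 = 27058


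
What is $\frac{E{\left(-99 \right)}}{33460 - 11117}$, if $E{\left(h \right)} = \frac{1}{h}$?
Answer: $- \frac{1}{2211957} \approx -4.5209 \cdot 10^{-7}$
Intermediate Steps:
$\frac{E{\left(-99 \right)}}{33460 - 11117} = \frac{1}{\left(-99\right) \left(33460 - 11117\right)} = - \frac{1}{99 \cdot 22343} = \left(- \frac{1}{99}\right) \frac{1}{22343} = - \frac{1}{2211957}$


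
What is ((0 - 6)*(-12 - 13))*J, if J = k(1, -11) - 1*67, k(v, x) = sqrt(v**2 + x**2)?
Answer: -10050 + 150*sqrt(122) ≈ -8393.2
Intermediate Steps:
J = -67 + sqrt(122) (J = sqrt(1**2 + (-11)**2) - 1*67 = sqrt(1 + 121) - 67 = sqrt(122) - 67 = -67 + sqrt(122) ≈ -55.955)
((0 - 6)*(-12 - 13))*J = ((0 - 6)*(-12 - 13))*(-67 + sqrt(122)) = (-6*(-25))*(-67 + sqrt(122)) = 150*(-67 + sqrt(122)) = -10050 + 150*sqrt(122)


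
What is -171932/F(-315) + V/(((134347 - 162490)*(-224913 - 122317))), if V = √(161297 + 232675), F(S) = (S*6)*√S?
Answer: √98493/4886046945 - 85966*I*√35/99225 ≈ 6.4231e-8 - 5.1255*I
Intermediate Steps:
F(S) = 6*S^(3/2) (F(S) = (6*S)*√S = 6*S^(3/2))
V = 2*√98493 (V = √393972 = 2*√98493 ≈ 627.67)
-171932/F(-315) + V/(((134347 - 162490)*(-224913 - 122317))) = -171932*I*√35/198450 + (2*√98493)/(((134347 - 162490)*(-224913 - 122317))) = -171932*I*√35/198450 + (2*√98493)/((-28143*(-347230))) = -171932*I*√35/198450 + (2*√98493)/9772093890 = -85966*I*√35/99225 + (2*√98493)*(1/9772093890) = -85966*I*√35/99225 + √98493/4886046945 = √98493/4886046945 - 85966*I*√35/99225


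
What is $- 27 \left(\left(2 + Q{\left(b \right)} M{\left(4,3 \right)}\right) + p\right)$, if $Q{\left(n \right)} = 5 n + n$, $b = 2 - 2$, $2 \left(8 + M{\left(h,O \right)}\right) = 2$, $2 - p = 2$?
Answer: $-54$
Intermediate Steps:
$p = 0$ ($p = 2 - 2 = 0$)
$M{\left(h,O \right)} = -7$ ($M{\left(h,O \right)} = -8 + \frac{1}{2} \cdot 2 = -8 + 1 = -7$)
$b = 0$ ($b = 2 - 2 = 0$)
$Q{\left(n \right)} = 6 n$
$- 27 \left(\left(2 + Q{\left(b \right)} M{\left(4,3 \right)}\right) + p\right) = - 27 \left(\left(2 + 6 \cdot 0 \left(-7\right)\right) + 0\right) = - 27 \left(\left(2 + 0 \left(-7\right)\right) + 0\right) = - 27 \left(\left(2 + 0\right) + 0\right) = - 27 \left(2 + 0\right) = \left(-27\right) 2 = -54$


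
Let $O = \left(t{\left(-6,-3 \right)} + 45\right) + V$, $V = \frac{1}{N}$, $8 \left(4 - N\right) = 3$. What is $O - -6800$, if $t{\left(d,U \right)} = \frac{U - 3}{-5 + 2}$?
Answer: $\frac{198571}{29} \approx 6847.3$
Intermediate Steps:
$N = \frac{29}{8}$ ($N = 4 - \frac{3}{8} = \frac{29}{8} \approx 3.625$)
$V = \frac{8}{29}$ ($V = \frac{1}{\frac{29}{8}} = \frac{8}{29} \approx 0.27586$)
$t{\left(d,U \right)} = 1 - \frac{U}{3}$ ($t{\left(d,U \right)} = \frac{-3 + U}{-3} = \left(-3 + U\right) \left(- \frac{1}{3}\right) = 1 - \frac{U}{3}$)
$O = \frac{1371}{29}$ ($O = \left(\left(1 - -1\right) + 45\right) + \frac{8}{29} = \left(\left(1 + 1\right) + 45\right) + \frac{8}{29} = \left(2 + 45\right) + \frac{8}{29} = 47 + \frac{8}{29} = \frac{1371}{29} \approx 47.276$)
$O - -6800 = \frac{1371}{29} - -6800 = \frac{1371}{29} + 6800 = \frac{198571}{29}$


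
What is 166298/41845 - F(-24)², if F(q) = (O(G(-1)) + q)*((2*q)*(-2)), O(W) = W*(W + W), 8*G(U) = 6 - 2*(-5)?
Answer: -98724574822/41845 ≈ -2.3593e+6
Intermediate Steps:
G(U) = 2 (G(U) = (6 - 2*(-5))/8 = (6 + 10)/8 = (⅛)*16 = 2)
O(W) = 2*W² (O(W) = W*(2*W) = 2*W²)
F(q) = -4*q*(8 + q) (F(q) = (2*2² + q)*((2*q)*(-2)) = (2*4 + q)*(-4*q) = (8 + q)*(-4*q) = -4*q*(8 + q))
166298/41845 - F(-24)² = 166298/41845 - (-4*(-24)*(8 - 24))² = 166298*(1/41845) - (-4*(-24)*(-16))² = 166298/41845 - 1*(-1536)² = 166298/41845 - 1*2359296 = 166298/41845 - 2359296 = -98724574822/41845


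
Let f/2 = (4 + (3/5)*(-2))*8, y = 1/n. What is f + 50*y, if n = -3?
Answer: 422/15 ≈ 28.133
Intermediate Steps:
y = -1/3 (y = 1/(-3) = -1/3 ≈ -0.33333)
f = 224/5 (f = 2*((4 + (3/5)*(-2))*8) = 2*((4 - 6/5)*8) = 2*((14/5)*8) = 2*(112/5) = 224/5 ≈ 44.800)
f + 50*y = 224/5 + 50*(-1/3) = 224/5 - 50/3 = 422/15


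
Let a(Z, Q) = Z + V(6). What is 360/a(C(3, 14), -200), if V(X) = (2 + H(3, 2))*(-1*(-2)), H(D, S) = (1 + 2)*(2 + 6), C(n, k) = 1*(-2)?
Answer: 36/5 ≈ 7.2000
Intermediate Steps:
C(n, k) = -2
H(D, S) = 24 (H(D, S) = 3*8 = 24)
V(X) = 52 (V(X) = (2 + 24)*(-1*(-2)) = 26*2 = 52)
a(Z, Q) = 52 + Z (a(Z, Q) = Z + 52 = 52 + Z)
360/a(C(3, 14), -200) = 360/(52 - 2) = 360/50 = 360*(1/50) = 36/5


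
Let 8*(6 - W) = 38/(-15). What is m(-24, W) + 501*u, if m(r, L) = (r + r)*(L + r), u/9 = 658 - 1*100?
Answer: 12584354/5 ≈ 2.5169e+6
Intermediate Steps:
u = 5022 (u = 9*(658 - 1*100) = 9*(658 - 100) = 9*558 = 5022)
W = 379/60 (W = 6 - 19/(4*(-15)) = 6 - 19*(-1)/(4*15) = 6 - ⅛*(-38/15) = 6 + 19/60 = 379/60 ≈ 6.3167)
m(r, L) = 2*r*(L + r) (m(r, L) = (2*r)*(L + r) = 2*r*(L + r))
m(-24, W) + 501*u = 2*(-24)*(379/60 - 24) + 501*5022 = 2*(-24)*(-1061/60) + 2516022 = 4244/5 + 2516022 = 12584354/5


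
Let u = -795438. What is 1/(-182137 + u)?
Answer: -1/977575 ≈ -1.0229e-6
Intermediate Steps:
1/(-182137 + u) = 1/(-182137 - 795438) = 1/(-977575) = -1/977575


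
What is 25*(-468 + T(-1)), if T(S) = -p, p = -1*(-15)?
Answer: -12075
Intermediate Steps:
p = 15
T(S) = -15 (T(S) = -1*15 = -15)
25*(-468 + T(-1)) = 25*(-468 - 15) = 25*(-483) = -12075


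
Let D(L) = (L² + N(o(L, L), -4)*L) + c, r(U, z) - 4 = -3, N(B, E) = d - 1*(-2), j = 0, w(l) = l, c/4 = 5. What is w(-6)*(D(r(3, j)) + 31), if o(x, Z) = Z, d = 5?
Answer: -354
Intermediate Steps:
c = 20 (c = 4*5 = 20)
N(B, E) = 7 (N(B, E) = 5 - 1*(-2) = 5 + 2 = 7)
r(U, z) = 1 (r(U, z) = 4 - 3 = 1)
D(L) = 20 + L² + 7*L (D(L) = (L² + 7*L) + 20 = 20 + L² + 7*L)
w(-6)*(D(r(3, j)) + 31) = -6*((20 + 1² + 7*1) + 31) = -6*((20 + 1 + 7) + 31) = -6*(28 + 31) = -6*59 = -354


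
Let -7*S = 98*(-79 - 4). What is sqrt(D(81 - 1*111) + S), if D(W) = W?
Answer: 2*sqrt(283) ≈ 33.645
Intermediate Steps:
S = 1162 (S = -14*(-79 - 4) = -14*(-83) = -1/7*(-8134) = 1162)
sqrt(D(81 - 1*111) + S) = sqrt((81 - 1*111) + 1162) = sqrt((81 - 111) + 1162) = sqrt(-30 + 1162) = sqrt(1132) = 2*sqrt(283)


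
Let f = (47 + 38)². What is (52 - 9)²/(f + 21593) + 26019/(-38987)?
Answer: -677728579/1123527366 ≈ -0.60322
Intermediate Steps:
f = 7225 (f = 85² = 7225)
(52 - 9)²/(f + 21593) + 26019/(-38987) = (52 - 9)²/(7225 + 21593) + 26019/(-38987) = 43²/28818 + 26019*(-1/38987) = 1849*(1/28818) - 26019/38987 = 1849/28818 - 26019/38987 = -677728579/1123527366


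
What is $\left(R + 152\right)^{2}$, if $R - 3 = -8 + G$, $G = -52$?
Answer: $9025$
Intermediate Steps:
$R = -57$ ($R = 3 - 60 = -57$)
$\left(R + 152\right)^{2} = \left(-57 + 152\right)^{2} = 95^{2} = 9025$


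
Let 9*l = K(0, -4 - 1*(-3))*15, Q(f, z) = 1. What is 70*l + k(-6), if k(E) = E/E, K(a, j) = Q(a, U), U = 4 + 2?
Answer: 353/3 ≈ 117.67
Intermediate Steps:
U = 6
K(a, j) = 1
k(E) = 1
l = 5/3 (l = (1*15)/9 = (⅑)*15 = 5/3 ≈ 1.6667)
70*l + k(-6) = 70*(5/3) + 1 = 350/3 + 1 = 353/3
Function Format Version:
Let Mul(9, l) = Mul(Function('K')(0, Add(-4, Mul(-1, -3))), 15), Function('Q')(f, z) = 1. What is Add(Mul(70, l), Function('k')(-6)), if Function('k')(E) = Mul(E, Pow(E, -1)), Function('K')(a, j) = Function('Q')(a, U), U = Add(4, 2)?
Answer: Rational(353, 3) ≈ 117.67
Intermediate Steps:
U = 6
Function('K')(a, j) = 1
Function('k')(E) = 1
l = Rational(5, 3) (l = Mul(Rational(1, 9), Mul(1, 15)) = Mul(Rational(1, 9), 15) = Rational(5, 3) ≈ 1.6667)
Add(Mul(70, l), Function('k')(-6)) = Add(Mul(70, Rational(5, 3)), 1) = Add(Rational(350, 3), 1) = Rational(353, 3)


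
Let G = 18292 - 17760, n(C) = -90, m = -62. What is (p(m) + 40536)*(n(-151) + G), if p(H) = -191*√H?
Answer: 17916912 - 84422*I*√62 ≈ 1.7917e+7 - 6.6474e+5*I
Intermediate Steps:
G = 532
(p(m) + 40536)*(n(-151) + G) = (-191*I*√62 + 40536)*(-90 + 532) = (-191*I*√62 + 40536)*442 = (40536 - 191*I*√62)*442 = 17916912 - 84422*I*√62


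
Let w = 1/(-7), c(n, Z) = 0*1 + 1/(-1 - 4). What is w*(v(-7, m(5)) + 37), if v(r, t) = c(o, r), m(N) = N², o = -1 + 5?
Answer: -184/35 ≈ -5.2571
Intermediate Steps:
o = 4
c(n, Z) = -⅕ (c(n, Z) = 0 + 1/(-5) = 0 - ⅕ = -⅕)
v(r, t) = -⅕
w = -⅐ ≈ -0.14286
w*(v(-7, m(5)) + 37) = -(-⅕ + 37)/7 = -⅐*184/5 = -184/35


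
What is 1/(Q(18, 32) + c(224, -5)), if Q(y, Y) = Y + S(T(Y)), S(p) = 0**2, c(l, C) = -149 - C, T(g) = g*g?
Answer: -1/112 ≈ -0.0089286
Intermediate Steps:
T(g) = g**2
S(p) = 0
Q(y, Y) = Y (Q(y, Y) = Y + 0 = Y)
1/(Q(18, 32) + c(224, -5)) = 1/(32 + (-149 - 1*(-5))) = 1/(32 + (-149 + 5)) = 1/(32 - 144) = 1/(-112) = -1/112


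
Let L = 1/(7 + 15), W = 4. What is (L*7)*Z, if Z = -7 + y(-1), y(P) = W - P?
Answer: -7/11 ≈ -0.63636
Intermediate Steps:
y(P) = 4 - P
L = 1/22 ≈ 0.045455
Z = -2 (Z = -7 + (4 - 1*(-1)) = -7 + (4 + 1) = -7 + 5 = -2)
(L*7)*Z = ((1/22)*7)*(-2) = (7/22)*(-2) = -7/11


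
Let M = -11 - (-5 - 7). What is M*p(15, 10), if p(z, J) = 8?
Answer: 8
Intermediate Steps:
M = 1 (M = -11 - 1*(-12) = -11 + 12 = 1)
M*p(15, 10) = 1*8 = 8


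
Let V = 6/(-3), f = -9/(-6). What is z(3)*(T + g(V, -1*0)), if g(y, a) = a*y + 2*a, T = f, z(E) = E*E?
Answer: 27/2 ≈ 13.500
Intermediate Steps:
z(E) = E²
f = 3/2 (f = -9*(-⅙) = 3/2 ≈ 1.5000)
T = 3/2 ≈ 1.5000
V = -2 (V = 6*(-⅓) = -2)
g(y, a) = 2*a + a*y
z(3)*(T + g(V, -1*0)) = 3²*(3/2 + (-1*0)*(2 - 2)) = 9*(3/2 + 0*0) = 9*(3/2 + 0) = 9*(3/2) = 27/2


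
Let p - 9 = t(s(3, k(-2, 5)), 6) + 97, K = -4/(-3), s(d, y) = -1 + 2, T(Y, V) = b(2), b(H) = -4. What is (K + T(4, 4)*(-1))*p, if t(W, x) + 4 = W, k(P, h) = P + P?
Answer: 1648/3 ≈ 549.33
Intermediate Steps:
T(Y, V) = -4
k(P, h) = 2*P
s(d, y) = 1
t(W, x) = -4 + W
K = 4/3 (K = -4*(-⅓) = 4/3 ≈ 1.3333)
p = 103 (p = 9 + ((-4 + 1) + 97) = 9 + (-3 + 97) = 9 + 94 = 103)
(K + T(4, 4)*(-1))*p = (4/3 - 4*(-1))*103 = (4/3 + 4)*103 = (16/3)*103 = 1648/3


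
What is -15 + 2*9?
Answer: 3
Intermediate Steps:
-15 + 2*9 = -15 + 18 = 3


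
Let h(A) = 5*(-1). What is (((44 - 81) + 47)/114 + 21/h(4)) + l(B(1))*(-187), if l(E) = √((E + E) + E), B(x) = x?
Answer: -1172/285 - 187*√3 ≈ -328.01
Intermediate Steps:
h(A) = -5
l(E) = √3*√E (l(E) = √(2*E + E) = √(3*E) = √3*√E)
(((44 - 81) + 47)/114 + 21/h(4)) + l(B(1))*(-187) = (((44 - 81) + 47)/114 + 21/(-5)) + (√3*√1)*(-187) = ((-37 + 47)*(1/114) + 21*(-⅕)) + (√3*1)*(-187) = (10*(1/114) - 21/5) + √3*(-187) = (5/57 - 21/5) - 187*√3 = -1172/285 - 187*√3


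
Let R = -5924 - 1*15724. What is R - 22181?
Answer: -43829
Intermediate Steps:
R = -21648 (R = -5924 - 15724 = -21648)
R - 22181 = -21648 - 22181 = -43829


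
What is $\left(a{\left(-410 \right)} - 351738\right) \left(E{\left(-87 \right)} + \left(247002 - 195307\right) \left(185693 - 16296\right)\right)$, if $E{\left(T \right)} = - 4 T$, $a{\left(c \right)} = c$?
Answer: $-3083752381358924$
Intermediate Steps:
$\left(a{\left(-410 \right)} - 351738\right) \left(E{\left(-87 \right)} + \left(247002 - 195307\right) \left(185693 - 16296\right)\right) = \left(-410 - 351738\right) \left(\left(-4\right) \left(-87\right) + \left(247002 - 195307\right) \left(185693 - 16296\right)\right) = - 352148 \left(348 + 51695 \cdot 169397\right) = - 352148 \left(348 + 8756977915\right) = \left(-352148\right) 8756978263 = -3083752381358924$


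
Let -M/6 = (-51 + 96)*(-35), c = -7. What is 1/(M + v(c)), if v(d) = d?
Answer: 1/9443 ≈ 0.00010590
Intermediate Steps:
M = 9450 (M = -6*(-51 + 96)*(-35) = -270*(-35) = -6*(-1575) = 9450)
1/(M + v(c)) = 1/(9450 - 7) = 1/9443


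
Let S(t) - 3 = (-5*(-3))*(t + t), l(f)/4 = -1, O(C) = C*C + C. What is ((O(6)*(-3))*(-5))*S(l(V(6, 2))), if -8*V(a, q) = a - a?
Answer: -73710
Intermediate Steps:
V(a, q) = 0 (V(a, q) = -(a - a)/8 = -⅛*0 = 0)
O(C) = C + C² (O(C) = C² + C = C + C²)
l(f) = -4 (l(f) = 4*(-1) = -4)
S(t) = 3 + 30*t (S(t) = 3 + (-5*(-3))*(t + t) = 3 + 15*(2*t) = 3 + 30*t)
((O(6)*(-3))*(-5))*S(l(V(6, 2))) = (((6*(1 + 6))*(-3))*(-5))*(3 + 30*(-4)) = (((6*7)*(-3))*(-5))*(3 - 120) = ((42*(-3))*(-5))*(-117) = -126*(-5)*(-117) = 630*(-117) = -73710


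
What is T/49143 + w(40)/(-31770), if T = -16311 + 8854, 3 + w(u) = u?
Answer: -79575727/520424370 ≈ -0.15291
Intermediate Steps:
w(u) = -3 + u
T = -7457
T/49143 + w(40)/(-31770) = -7457/49143 + (-3 + 40)/(-31770) = -7457*1/49143 + 37*(-1/31770) = -7457/49143 - 37/31770 = -79575727/520424370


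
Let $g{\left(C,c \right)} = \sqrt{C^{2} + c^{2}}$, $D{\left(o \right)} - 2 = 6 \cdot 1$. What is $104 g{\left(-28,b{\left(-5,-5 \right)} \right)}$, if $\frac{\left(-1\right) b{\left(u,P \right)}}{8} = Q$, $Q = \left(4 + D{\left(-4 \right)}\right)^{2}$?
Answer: $416 \sqrt{82993} \approx 1.1984 \cdot 10^{5}$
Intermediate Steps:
$D{\left(o \right)} = 8$ ($D{\left(o \right)} = 2 + 6 \cdot 1 = 2 + 6 = 8$)
$Q = 144$ ($Q = \left(4 + 8\right)^{2} = 12^{2} = 144$)
$b{\left(u,P \right)} = -1152$ ($b{\left(u,P \right)} = \left(-8\right) 144 = -1152$)
$104 g{\left(-28,b{\left(-5,-5 \right)} \right)} = 104 \sqrt{\left(-28\right)^{2} + \left(-1152\right)^{2}} = 104 \sqrt{784 + 1327104} = 104 \sqrt{1327888} = 104 \cdot 4 \sqrt{82993} = 416 \sqrt{82993}$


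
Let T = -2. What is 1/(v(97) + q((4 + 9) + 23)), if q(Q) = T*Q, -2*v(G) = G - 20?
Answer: -2/221 ≈ -0.0090498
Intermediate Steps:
v(G) = 10 - G/2 (v(G) = -(G - 20)/2 = -(-20 + G)/2 = 10 - G/2)
q(Q) = -2*Q
1/(v(97) + q((4 + 9) + 23)) = 1/((10 - ½*97) - 2*((4 + 9) + 23)) = 1/((10 - 97/2) - 2*(13 + 23)) = 1/(-77/2 - 2*36) = 1/(-77/2 - 72) = 1/(-221/2) = -2/221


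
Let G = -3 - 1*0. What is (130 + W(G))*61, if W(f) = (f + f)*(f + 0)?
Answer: 9028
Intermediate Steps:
G = -3 (G = -3 + 0 = -3)
W(f) = 2*f² (W(f) = (2*f)*f = 2*f²)
(130 + W(G))*61 = (130 + 2*(-3)²)*61 = (130 + 2*9)*61 = (130 + 18)*61 = 148*61 = 9028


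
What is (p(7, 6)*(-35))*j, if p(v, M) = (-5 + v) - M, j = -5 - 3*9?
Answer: -4480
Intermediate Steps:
j = -32 (j = -5 - 27 = -32)
p(v, M) = -5 + v - M
(p(7, 6)*(-35))*j = ((-5 + 7 - 1*6)*(-35))*(-32) = ((-5 + 7 - 6)*(-35))*(-32) = -4*(-35)*(-32) = 140*(-32) = -4480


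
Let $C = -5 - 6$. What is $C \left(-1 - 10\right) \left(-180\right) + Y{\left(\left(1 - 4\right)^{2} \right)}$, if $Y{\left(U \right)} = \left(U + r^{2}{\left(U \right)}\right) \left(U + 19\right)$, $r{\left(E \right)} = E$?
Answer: $-19260$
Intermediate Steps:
$C = -11$ ($C = -5 - 6 = -11$)
$Y{\left(U \right)} = \left(19 + U\right) \left(U + U^{2}\right)$ ($Y{\left(U \right)} = \left(U + U^{2}\right) \left(U + 19\right) = \left(U + U^{2}\right) \left(19 + U\right) = \left(19 + U\right) \left(U + U^{2}\right)$)
$C \left(-1 - 10\right) \left(-180\right) + Y{\left(\left(1 - 4\right)^{2} \right)} = - 11 \left(-1 - 10\right) \left(-180\right) + \left(1 - 4\right)^{2} \left(19 + \left(\left(1 - 4\right)^{2}\right)^{2} + 20 \left(1 - 4\right)^{2}\right) = \left(-11\right) \left(-11\right) \left(-180\right) + \left(-3\right)^{2} \left(19 + \left(\left(-3\right)^{2}\right)^{2} + 20 \left(-3\right)^{2}\right) = 121 \left(-180\right) + 9 \left(19 + 9^{2} + 20 \cdot 9\right) = -21780 + 9 \left(19 + 81 + 180\right) = -21780 + 9 \cdot 280 = -21780 + 2520 = -19260$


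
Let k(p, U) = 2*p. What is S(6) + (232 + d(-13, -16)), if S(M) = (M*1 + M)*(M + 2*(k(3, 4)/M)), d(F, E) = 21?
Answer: 349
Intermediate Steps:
S(M) = 2*M*(M + 12/M) (S(M) = (M*1 + M)*(M + 2*((2*3)/M)) = (M + M)*(M + 2*(6/M)) = (2*M)*(M + 12/M) = 2*M*(M + 12/M))
S(6) + (232 + d(-13, -16)) = (24 + 2*6**2) + (232 + 21) = (24 + 2*36) + 253 = (24 + 72) + 253 = 96 + 253 = 349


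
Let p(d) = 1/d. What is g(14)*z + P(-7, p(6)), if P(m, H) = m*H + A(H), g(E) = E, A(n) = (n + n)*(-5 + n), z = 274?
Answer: 34499/9 ≈ 3833.2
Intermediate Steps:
A(n) = 2*n*(-5 + n) (A(n) = (2*n)*(-5 + n) = 2*n*(-5 + n))
P(m, H) = H*m + 2*H*(-5 + H) (P(m, H) = m*H + 2*H*(-5 + H) = H*m + 2*H*(-5 + H))
g(14)*z + P(-7, p(6)) = 14*274 + (-10 - 7 + 2/6)/6 = 3836 + (-10 - 7 + 2*(⅙))/6 = 3836 + (-10 - 7 + ⅓)/6 = 3836 + (⅙)*(-50/3) = 3836 - 25/9 = 34499/9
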